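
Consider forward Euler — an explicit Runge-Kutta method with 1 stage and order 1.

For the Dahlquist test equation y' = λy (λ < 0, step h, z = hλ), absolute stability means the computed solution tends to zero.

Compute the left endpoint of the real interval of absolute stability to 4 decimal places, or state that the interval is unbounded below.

left endpoint -2.0000.

On y'=λy, z=hλ:
  order 1, 1-stage ⇒ R(z)=1+z
  (e.g. R(-0.67)=0.33000, |R|=0.33000)

Solve |R(x)|<1 on ℝ⁻.
x=-0.67: |R|=0.3300
|R(-1.9)|=0.9000 |R(-1.73)|=0.7300 |R(-1.46)|=0.4600
Bisect:
  x_lo=-2.3204 |R|=1.3204  x_hi=-0.2304 |R|=0.7696
  mid=-1.27536 |R|=0.27536 →hi
  mid=-1.79785 |R|=0.79785 →hi
  mid=-2.05910 |R|=1.05910 →lo
  mid=-1.92848 |R|=0.92848 →hi
  mid=-1.99379 |R|=0.99379 →hi
  mid=-2.02645 |R|=1.02645 →lo
  mid=-2.01012 |R|=1.01012 →lo
  ...
  [-2.00004,-1.99991] ⇒ x*=-2.0000
Stable set (-2.0000, 0).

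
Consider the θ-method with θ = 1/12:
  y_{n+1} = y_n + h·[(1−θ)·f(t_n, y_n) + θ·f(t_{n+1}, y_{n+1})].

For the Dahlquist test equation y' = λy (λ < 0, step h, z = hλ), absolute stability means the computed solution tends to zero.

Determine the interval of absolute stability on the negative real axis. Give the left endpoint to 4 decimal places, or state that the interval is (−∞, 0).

(-2.4000, 0).

Test eqn y'=λy, z=hλ:
  y_{n+1} = y_n + z·[11/12·y_n + 1/12·y_{n+1}] ⇒ (1 − 1/12z)y_{n+1} = (1 + 11/12z)y_n
  ⇒ R(z) = (1 + 11/12z)/(1 − 1/12z).

Boundary: |R(x)|=1, x<0.
x=-1.12: |R|=0.0244
R=−1: 1+11/12x = −1+1/12x ⇒ -5/6x=2 ⇒ x=2/(-5/6)=-2.4000
Confirm numerically:
  x=-2.210: |R|=0.86629 <1
  x=-2.177: |R|=0.84270 <1
  x=-1.390: |R|=0.24571 <1
  x=-2.781: |R|=1.25776 >1
  x=-2.618: |R|=1.14913 >1
  x=-2.569: |R|=1.11600 >1
Interval (-2.4000, 0).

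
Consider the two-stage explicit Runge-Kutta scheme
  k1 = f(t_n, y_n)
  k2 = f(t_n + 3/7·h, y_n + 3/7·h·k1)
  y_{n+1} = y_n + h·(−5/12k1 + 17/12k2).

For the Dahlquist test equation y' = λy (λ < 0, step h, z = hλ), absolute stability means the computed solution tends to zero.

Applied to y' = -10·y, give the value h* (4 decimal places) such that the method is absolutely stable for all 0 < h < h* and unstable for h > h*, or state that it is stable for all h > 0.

(-1.6471,0); λ=-10 ⇒ h* = (28/17)/10 = 0.1647.

Test eqn y'=λy, z=hλ:
  k1=λy_n ⇒ h·k1=z·y_n;  k2=λ(1+3/7z)y_n ⇒ h·k2=z(1+3/7z)y_n
  y_{n+1}/y_n = 1 − 5/12z + 17/12z(1+3/7z) = 1 + z + 17/28z²
  ⇒ R(z) = 1 + z + 17/28z².

Need |R(x)|<1, x<0.
x=-0.68: |R|=0.6007
R=1: x+17/28x²=0 ⇒ x=−28/17=-1.6471; min R=1−1/(4·17/28)=0.5882>−1
Confirm numerically:
  x=-1.601: |R|=0.95523 <1
  x=-0.981: |R|=0.60329 <1
  x=-0.979: |R|=0.60291 <1
  x=-0.745: |R|=0.59198 <1
  x=-1.810: |R|=1.17906 >1
  x=-1.805: |R|=1.17309 >1
  x=-1.687: |R|=1.04091 >1
Stable set (-1.6471, 0).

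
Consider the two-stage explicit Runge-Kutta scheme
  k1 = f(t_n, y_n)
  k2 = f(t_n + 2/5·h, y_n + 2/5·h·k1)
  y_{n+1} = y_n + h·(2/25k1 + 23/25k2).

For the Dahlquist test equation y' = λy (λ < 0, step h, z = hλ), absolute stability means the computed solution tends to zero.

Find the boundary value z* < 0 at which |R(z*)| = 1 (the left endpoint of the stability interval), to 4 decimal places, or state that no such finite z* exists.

z* = -2.7174.

Set f=λy, z=hλ:
  k1=λy_n ⇒ h·k1=z·y_n;  k2=λ(1+2/5z)y_n ⇒ h·k2=z(1+2/5z)y_n
  y_{n+1}/y_n = 1 + 2/25z + 23/25z(1+2/5z) = 1 + z + 46/125z²
  ⇒ R(z) = 1 + z + 46/125z².

Boundary: |R(x)|=1, x<0.
x=-0.99: |R|=0.3707
R=1: x+46/125x²=0 ⇒ x=−125/46=-2.7174; min R=1−1/(4·46/125)=0.3207>−1
Confirm numerically:
  x=-2.337: |R|=0.67286 <1
  x=-1.997: |R|=0.47059 <1
  x=-1.328: |R|=0.32100 <1
  x=-3.295: |R|=1.70039 >1
  x=-3.185: |R|=1.54807 >1
  x=-3.167: |R|=1.52400 >1
Interval (-2.7174, 0).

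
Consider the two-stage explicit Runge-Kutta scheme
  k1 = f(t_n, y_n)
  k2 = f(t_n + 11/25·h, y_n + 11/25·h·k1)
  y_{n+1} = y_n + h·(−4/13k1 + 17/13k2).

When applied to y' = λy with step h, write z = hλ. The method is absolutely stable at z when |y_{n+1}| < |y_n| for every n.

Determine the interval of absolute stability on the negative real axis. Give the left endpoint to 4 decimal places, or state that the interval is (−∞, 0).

(-1.7380, 0).

On y'=λy, z=hλ:
  k1=λy_n ⇒ h·k1=z·y_n;  k2=λ(1+11/25z)y_n ⇒ h·k2=z(1+11/25z)y_n
  y_{n+1}/y_n = 1 − 4/13z + 17/13z(1+11/25z) = 1 + z + 187/325z²
  so R(z) = 1 + z + 187/325z².

Solve |R(x)|<1 on ℝ⁻.
x=-0.81: |R|=0.5675
R=1: x+187/325x²=0 ⇒ x=−325/187=-1.7380; min R=1−1/(4·187/325)=0.5655>−1
Confirm numerically:
  x=-1.273: |R|=0.65943 <1
  x=-0.964: |R|=0.57070 <1
  x=-0.789: |R|=0.56919 <1
  x=-2.152: |R|=1.51267 >1
  x=-2.046: |R|=1.36263 >1
Stable set (-1.7380, 0).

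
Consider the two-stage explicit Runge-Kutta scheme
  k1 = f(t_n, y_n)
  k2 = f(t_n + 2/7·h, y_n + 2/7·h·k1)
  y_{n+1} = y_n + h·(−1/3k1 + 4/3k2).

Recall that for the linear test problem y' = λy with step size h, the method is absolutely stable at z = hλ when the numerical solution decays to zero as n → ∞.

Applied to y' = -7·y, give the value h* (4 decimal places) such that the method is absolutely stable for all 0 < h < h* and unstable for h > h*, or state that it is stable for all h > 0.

(-2.6250,0); λ=-7 ⇒ h* = (21/8)/7 = 0.3750.

With y'=λy (z=hλ):
  k1=λy_n ⇒ h·k1=z·y_n;  k2=λ(1+2/7z)y_n ⇒ h·k2=z(1+2/7z)y_n
  y_{n+1}/y_n = 1 − 1/3z + 4/3z(1+2/7z) = 1 + z + 8/21z²
  Hence R(z) = 1 + z + 8/21z².

Need |R(x)|<1, x<0.
x=-1.46: |R|=0.3520
R=1: x+8/21x²=0 ⇒ x=−21/8=-2.6250; min R=1−1/(4·8/21)=0.3438>−1
Confirm numerically:
  x=-1.859: |R|=0.45753 <1
  x=-1.633: |R|=0.38288 <1
  x=-1.523: |R|=0.36063 <1
  x=-1.374: |R|=0.34519 <1
  x=-3.107: |R|=1.57050 >1
  x=-2.646: |R|=1.02117 >1
So |R|<1 on (-2.6250, 0).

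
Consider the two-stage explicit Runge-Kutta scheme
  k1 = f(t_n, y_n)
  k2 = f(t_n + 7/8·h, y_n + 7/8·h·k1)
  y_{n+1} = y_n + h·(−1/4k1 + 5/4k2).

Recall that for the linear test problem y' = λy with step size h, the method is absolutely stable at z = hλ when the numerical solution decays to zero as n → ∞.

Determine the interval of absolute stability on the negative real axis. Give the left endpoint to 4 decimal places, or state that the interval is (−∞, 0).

(-0.9143, 0).

On y'=λy, z=hλ:
  k1=λy_n ⇒ h·k1=z·y_n;  k2=λ(1+7/8z)y_n ⇒ h·k2=z(1+7/8z)y_n
  y_{n+1}/y_n = 1 − 1/4z + 5/4z(1+7/8z) = 1 + z + 35/32z²
  ⇒ R(z) = 1 + z + 35/32z².

Boundary: |R(x)|=1, x<0.
x=-1.76: |R|=2.6280
R=1: x+35/32x²=0 ⇒ x=−32/35=-0.9143; min R=1−1/(4·35/32)=0.7714>−1
Confirm numerically:
  x=-0.787: |R|=0.89043 <1
  x=-0.748: |R|=0.86396 <1
  x=-0.669: |R|=0.82052 <1
  x=-0.583: |R|=0.78875 <1
  x=-1.218: |R|=1.40460 >1
  x=-0.957: |R|=1.04471 >1
Interval (-0.9143, 0).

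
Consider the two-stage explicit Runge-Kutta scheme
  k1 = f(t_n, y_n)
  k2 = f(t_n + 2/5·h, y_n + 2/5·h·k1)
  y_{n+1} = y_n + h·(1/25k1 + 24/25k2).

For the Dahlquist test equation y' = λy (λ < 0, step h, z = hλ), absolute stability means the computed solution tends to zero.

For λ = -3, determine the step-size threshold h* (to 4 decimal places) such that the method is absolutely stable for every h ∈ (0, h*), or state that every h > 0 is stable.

(-2.6042,0); λ=-3 ⇒ h* = (125/48)/3 = 0.8681.

Set f=λy, z=hλ:
  k1=λy_n ⇒ h·k1=z·y_n;  k2=λ(1+2/5z)y_n ⇒ h·k2=z(1+2/5z)y_n
  y_{n+1}/y_n = 1 + 1/25z + 24/25z(1+2/5z) = 1 + z + 48/125z²
  Hence R(z) = 1 + z + 48/125z².

Need |R(x)|<1, x<0.
x=-0.82: |R|=0.4382
R=1: x+48/125x²=0 ⇒ x=−125/48=-2.6042; min R=1−1/(4·48/125)=0.3490>−1
Confirm numerically:
  x=-2.412: |R|=0.82201 <1
  x=-1.502: |R|=0.36431 <1
  x=-1.202: |R|=0.35280 <1
  x=-3.010: |R|=1.46908 >1
  x=-2.918: |R|=1.35165 >1
Stable set (-2.6042, 0).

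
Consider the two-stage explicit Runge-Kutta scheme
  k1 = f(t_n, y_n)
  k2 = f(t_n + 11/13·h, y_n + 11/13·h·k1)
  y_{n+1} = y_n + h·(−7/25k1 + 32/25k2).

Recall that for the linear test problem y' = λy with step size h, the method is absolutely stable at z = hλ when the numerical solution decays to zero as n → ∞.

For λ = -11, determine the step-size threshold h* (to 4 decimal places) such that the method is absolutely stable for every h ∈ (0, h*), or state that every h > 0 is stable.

(-0.9233,0); λ=-11 ⇒ h* = (325/352)/11 = 0.0839.

With y'=λy (z=hλ):
  k1=λy_n ⇒ h·k1=z·y_n;  k2=λ(1+11/13z)y_n ⇒ h·k2=z(1+11/13z)y_n
  y_{n+1}/y_n = 1 − 7/25z + 32/25z(1+11/13z) = 1 + z + 352/325z²
  ⇒ R(z) = 1 + z + 352/325z².

Boundary: |R(x)|=1, x<0.
x=-1.29: |R|=1.5123
R=1: x+352/325x²=0 ⇒ x=−325/352=-0.9233; min R=1−1/(4·352/325)=0.7692>−1
Confirm numerically:
  x=-0.838: |R|=0.92258 <1
  x=-0.759: |R|=0.86494 <1
  x=-0.537: |R|=0.77533 <1
  x=-1.309: |R|=1.54683 >1
  x=-1.283: |R|=1.49984 >1
  x=-1.003: |R|=1.08659 >1
Stable set (-0.9233, 0).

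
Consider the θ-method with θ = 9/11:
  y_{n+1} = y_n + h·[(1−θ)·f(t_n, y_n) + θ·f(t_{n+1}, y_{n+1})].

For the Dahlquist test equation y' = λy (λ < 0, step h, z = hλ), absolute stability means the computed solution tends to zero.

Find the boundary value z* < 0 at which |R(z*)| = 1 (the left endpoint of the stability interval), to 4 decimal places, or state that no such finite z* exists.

(−∞, 0) — no finite endpoint.

With y'=λy (z=hλ):
  y_{n+1} = y_n + z·[2/11·y_n + 9/11·y_{n+1}] ⇒ (1 − 9/11z)y_{n+1} = (1 + 2/11z)y_n
  ⇒ R(z) = (1 + 2/11z)/(1 − 9/11z).

Boundary: |R(x)|=1, x<0.
x=-0.89: |R|=0.4850
x=-2: |R|=0.2414
x=-10: |R|=0.0891
x=-100: |R|=0.2075
θ=9/11≥1/2 ⇒ |1+2/11x|<|1−9/11x| ∀x<0 ⇒ interval (−∞,0).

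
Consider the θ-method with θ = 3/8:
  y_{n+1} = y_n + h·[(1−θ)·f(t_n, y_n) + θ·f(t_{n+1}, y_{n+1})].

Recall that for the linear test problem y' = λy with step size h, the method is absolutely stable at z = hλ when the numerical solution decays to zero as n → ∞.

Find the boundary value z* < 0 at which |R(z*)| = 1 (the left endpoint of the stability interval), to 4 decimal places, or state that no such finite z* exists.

Test eqn y'=λy, z=hλ:
  y_{n+1} = y_n + z·[5/8·y_n + 3/8·y_{n+1}] ⇒ (1 − 3/8z)y_{n+1} = (1 + 5/8z)y_n
  ⇒ R(z) = (1 + 5/8z)/(1 − 3/8z).

Need |R(x)|<1, x<0.
x=-0.69: |R|=0.4518
R=−1: 1+5/8x = −1+3/8x ⇒ -1/4x=2 ⇒ x=2/(-1/4)=-8.0000
Confirm numerically:
  x=-6.378: |R|=0.88045 <1
  x=-5.690: |R|=0.81572 <1
  x=-4.516: |R|=0.67663 <1
  x=-8.560: |R|=1.03325 >1
  x=-8.044: |R|=1.00274 >1
So |R|<1 on (-8.0000, 0).

z* = -8.0000.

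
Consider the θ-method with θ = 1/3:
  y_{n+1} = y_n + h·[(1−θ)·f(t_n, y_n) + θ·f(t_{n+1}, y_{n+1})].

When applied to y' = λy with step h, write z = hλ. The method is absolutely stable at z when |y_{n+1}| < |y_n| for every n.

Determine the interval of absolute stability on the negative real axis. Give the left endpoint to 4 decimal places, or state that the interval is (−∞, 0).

With y'=λy (z=hλ):
  y_{n+1} = y_n + z·[2/3·y_n + 1/3·y_{n+1}] ⇒ (1 − 1/3z)y_{n+1} = (1 + 2/3z)y_n
  R(z) = (1 + 2/3z)/(1 − 1/3z).

Need |R(x)|<1, x<0.
x=-1.21: |R|=0.1378
R=−1: 1+2/3x = −1+1/3x ⇒ -1/3x=2 ⇒ x=2/(-1/3)=-6.0000
Confirm numerically:
  x=-5.926: |R|=0.99171 <1
  x=-5.146: |R|=0.89516 <1
  x=-4.761: |R|=0.84036 <1
  x=-2.997: |R|=0.49925 <1
  x=-6.426: |R|=1.04519 >1
  x=-6.245: |R|=1.02650 >1
  x=-6.148: |R|=1.01618 >1
Interval (-6.0000, 0).

z∈(-6.0000,0).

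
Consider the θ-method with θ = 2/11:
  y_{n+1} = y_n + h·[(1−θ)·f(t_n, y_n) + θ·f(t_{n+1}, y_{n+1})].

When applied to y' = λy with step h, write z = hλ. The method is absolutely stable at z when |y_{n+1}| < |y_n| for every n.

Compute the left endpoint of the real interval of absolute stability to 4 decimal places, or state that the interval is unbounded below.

Test eqn y'=λy, z=hλ:
  y_{n+1} = y_n + z·[9/11·y_n + 2/11·y_{n+1}] ⇒ (1 − 2/11z)y_{n+1} = (1 + 9/11z)y_n
  Hence R(z) = (1 + 9/11z)/(1 − 2/11z).

Find x<0 with |R(x)|<1.
x=-0.81: |R|=0.2940
R=−1: 1+9/11x = −1+2/11x ⇒ -7/11x=2 ⇒ x=2/(-7/11)=-3.1429
Confirm numerically:
  x=-2.672: |R|=0.79834 <1
  x=-2.143: |R|=0.54213 <1
  x=-1.857: |R|=0.38827 <1
  x=-1.269: |R|=0.03110 <1
  x=-3.551: |R|=1.15783 >1
  x=-3.458: |R|=1.12313 >1
  x=-3.281: |R|=1.05506 >1
Stable set (-3.1429, 0).

z* = -3.1429.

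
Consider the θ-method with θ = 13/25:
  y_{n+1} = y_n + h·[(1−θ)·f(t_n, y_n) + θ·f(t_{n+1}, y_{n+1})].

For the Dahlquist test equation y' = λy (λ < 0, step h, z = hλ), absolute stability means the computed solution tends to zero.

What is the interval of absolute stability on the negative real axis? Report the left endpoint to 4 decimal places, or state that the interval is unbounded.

unbounded; (−∞, 0).

On y'=λy, z=hλ:
  y_{n+1} = y_n + z·[12/25·y_n + 13/25·y_{n+1}] ⇒ (1 − 13/25z)y_{n+1} = (1 + 12/25z)y_n
  Hence R(z) = (1 + 12/25z)/(1 − 13/25z).

Find x<0 with |R(x)|<1.
x=-0.78: |R|=0.4451
x=-2: |R|=0.0196
x=-10: |R|=0.6129
x=-100: |R|=0.8868
θ=13/25≥1/2 ⇒ |1+12/25x|<|1−13/25x| ∀x<0 ⇒ interval (−∞,0).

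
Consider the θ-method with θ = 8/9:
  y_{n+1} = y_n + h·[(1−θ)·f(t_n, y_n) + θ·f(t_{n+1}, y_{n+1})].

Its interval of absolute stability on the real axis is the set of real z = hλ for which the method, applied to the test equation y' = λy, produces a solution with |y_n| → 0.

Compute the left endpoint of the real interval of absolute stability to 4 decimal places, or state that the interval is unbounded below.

On y'=λy, z=hλ:
  y_{n+1} = y_n + z·[1/9·y_n + 8/9·y_{n+1}] ⇒ (1 − 8/9z)y_{n+1} = (1 + 1/9z)y_n
  so R(z) = (1 + 1/9z)/(1 − 8/9z).

Boundary: |R(x)|=1, x<0.
x=-1.79: |R|=0.3092
x=-2: |R|=0.2800
x=-10: |R|=0.0112
x=-100: |R|=0.1125
θ=8/9≥1/2 ⇒ |1+1/9x|<|1−8/9x| ∀x<0 ⇒ interval (−∞,0).

unbounded; (−∞, 0).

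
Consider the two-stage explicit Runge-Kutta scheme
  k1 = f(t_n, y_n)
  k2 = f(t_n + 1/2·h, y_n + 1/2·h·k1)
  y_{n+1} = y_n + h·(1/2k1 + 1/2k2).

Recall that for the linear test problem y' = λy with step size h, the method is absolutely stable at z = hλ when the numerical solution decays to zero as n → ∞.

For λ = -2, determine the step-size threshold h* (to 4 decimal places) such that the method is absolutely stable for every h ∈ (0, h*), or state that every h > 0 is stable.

(-4.0000,0); λ=-2 ⇒ h* = (4)/2 = 2.0000.

Set f=λy, z=hλ:
  k1=λy_n ⇒ h·k1=z·y_n;  k2=λ(1+1/2z)y_n ⇒ h·k2=z(1+1/2z)y_n
  y_{n+1}/y_n = 1 + 1/2z + 1/2z(1+1/2z) = 1 + z + 1/4z²
  ⇒ R(z) = 1 + z + 1/4z².

Solve |R(x)|<1 on ℝ⁻.
x=-1.21: |R|=0.1560
R=1: x+1/4x²=0 ⇒ x=−4=-4.0000; min R=1−1/(4·1/4)=0.0000>−1
Confirm numerically:
  x=-3.366: |R|=0.46649 <1
  x=-2.000: |R|=0.00000 <1
  x=-1.883: |R|=0.00342 <1
  x=-1.799: |R|=0.01010 <1
  x=-4.584: |R|=1.66926 >1
  x=-4.456: |R|=1.50798 >1
  x=-4.303: |R|=1.32595 >1
Interval (-4.0000, 0).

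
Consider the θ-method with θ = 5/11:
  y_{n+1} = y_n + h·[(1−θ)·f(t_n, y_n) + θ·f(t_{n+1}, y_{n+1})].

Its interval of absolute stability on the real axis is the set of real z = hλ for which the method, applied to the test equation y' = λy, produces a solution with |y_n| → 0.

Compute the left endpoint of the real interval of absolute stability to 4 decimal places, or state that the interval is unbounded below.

z* = -22.0000.

On y'=λy, z=hλ:
  y_{n+1} = y_n + z·[6/11·y_n + 5/11·y_{n+1}] ⇒ (1 − 5/11z)y_{n+1} = (1 + 6/11z)y_n
  R(z) = (1 + 6/11z)/(1 − 5/11z).

Find x<0 with |R(x)|<1.
x=-1.7: |R|=0.0410
R=−1: 1+6/11x = −1+5/11x ⇒ -1/11x=2 ⇒ x=2/(-1/11)=-22.0000
Confirm numerically:
  x=-19.231: |R|=0.97416 <1
  x=-15.521: |R|=0.92688 <1
  x=-11.998: |R|=0.85911 <1
  x=-22.440: |R|=1.00357 >1
  x=-22.190: |R|=1.00156 >1
Interval (-22.0000, 0).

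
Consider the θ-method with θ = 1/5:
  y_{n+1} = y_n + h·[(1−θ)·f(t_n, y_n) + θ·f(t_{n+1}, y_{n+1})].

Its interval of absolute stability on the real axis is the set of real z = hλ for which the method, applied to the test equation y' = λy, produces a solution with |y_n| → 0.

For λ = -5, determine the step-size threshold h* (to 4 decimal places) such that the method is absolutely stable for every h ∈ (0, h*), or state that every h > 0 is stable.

With y'=λy (z=hλ):
  y_{n+1} = y_n + z·[4/5·y_n + 1/5·y_{n+1}] ⇒ (1 − 1/5z)y_{n+1} = (1 + 4/5z)y_n
  R(z) = (1 + 4/5z)/(1 − 1/5z).

Need |R(x)|<1, x<0.
x=-1.4: |R|=0.0937
R=−1: 1+4/5x = −1+1/5x ⇒ -3/5x=2 ⇒ x=2/(-3/5)=-3.3333
Confirm numerically:
  x=-2.426: |R|=0.63345 <1
  x=-2.370: |R|=0.60787 <1
  x=-2.289: |R|=0.57017 <1
  x=-3.812: |R|=1.16296 >1
  x=-3.467: |R|=1.04736 >1
So |R|<1 on (-3.3333, 0).

(-3.3333,0); λ=-5 ⇒ h* = (10/3)/5 = 0.6667.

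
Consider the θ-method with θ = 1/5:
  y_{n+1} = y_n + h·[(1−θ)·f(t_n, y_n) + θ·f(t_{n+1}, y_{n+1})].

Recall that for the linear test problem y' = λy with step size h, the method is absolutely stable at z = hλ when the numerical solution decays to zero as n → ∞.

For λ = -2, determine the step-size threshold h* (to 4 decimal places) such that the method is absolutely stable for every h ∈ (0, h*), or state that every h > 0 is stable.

Test eqn y'=λy, z=hλ:
  y_{n+1} = y_n + z·[4/5·y_n + 1/5·y_{n+1}] ⇒ (1 − 1/5z)y_{n+1} = (1 + 4/5z)y_n
  Hence R(z) = (1 + 4/5z)/(1 − 1/5z).

Solve |R(x)|<1 on ℝ⁻.
x=-0.81: |R|=0.3029
R=−1: 1+4/5x = −1+1/5x ⇒ -3/5x=2 ⇒ x=2/(-3/5)=-3.3333
Confirm numerically:
  x=-2.662: |R|=0.73714 <1
  x=-2.231: |R|=0.54266 <1
  x=-1.664: |R|=0.24850 <1
  x=-3.577: |R|=1.08523 >1
  x=-3.381: |R|=1.01706 >1
Stable set (-3.3333, 0).

(-3.3333,0); λ=-2 ⇒ h* = (10/3)/2 = 1.6667.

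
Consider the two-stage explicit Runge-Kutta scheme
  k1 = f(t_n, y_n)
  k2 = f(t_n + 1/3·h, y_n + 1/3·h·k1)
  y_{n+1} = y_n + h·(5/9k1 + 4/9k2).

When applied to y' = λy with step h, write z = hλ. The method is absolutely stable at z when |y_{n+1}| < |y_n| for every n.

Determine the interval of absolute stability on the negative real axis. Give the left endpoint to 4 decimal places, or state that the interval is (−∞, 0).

z∈(-6.7500,0).

Test eqn y'=λy, z=hλ:
  k1=λy_n ⇒ h·k1=z·y_n;  k2=λ(1+1/3z)y_n ⇒ h·k2=z(1+1/3z)y_n
  y_{n+1}/y_n = 1 + 5/9z + 4/9z(1+1/3z) = 1 + z + 4/27z²
  R(z) = 1 + z + 4/27z².

Need |R(x)|<1, x<0.
x=-1.11: |R|=0.0725
R=1: x+4/27x²=0 ⇒ x=−27/4=-6.7500; min R=1−1/(4·4/27)=-0.6875>−1
Confirm numerically:
  x=-6.583: |R|=0.83713 <1
  x=-6.294: |R|=0.57481 <1
  x=-5.097: |R|=0.24820 <1
  x=-3.623: |R|=0.67839 <1
  x=-7.187: |R|=1.46529 >1
  x=-7.117: |R|=1.38695 >1
  x=-7.030: |R|=1.29161 >1
Interval (-6.7500, 0).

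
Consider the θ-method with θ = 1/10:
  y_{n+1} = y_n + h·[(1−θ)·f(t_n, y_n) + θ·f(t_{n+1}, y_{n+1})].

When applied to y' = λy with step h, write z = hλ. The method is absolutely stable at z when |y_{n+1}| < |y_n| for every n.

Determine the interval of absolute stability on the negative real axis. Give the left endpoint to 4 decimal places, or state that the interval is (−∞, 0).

Test eqn y'=λy, z=hλ:
  y_{n+1} = y_n + z·[9/10·y_n + 1/10·y_{n+1}] ⇒ (1 − 1/10z)y_{n+1} = (1 + 9/10z)y_n
  ⇒ R(z) = (1 + 9/10z)/(1 − 1/10z).

Solve |R(x)|<1 on ℝ⁻.
x=-1.26: |R|=0.1190
R=−1: 1+9/10x = −1+1/10x ⇒ -4/5x=2 ⇒ x=2/(-4/5)=-2.5000
Confirm numerically:
  x=-2.106: |R|=0.73963 <1
  x=-1.361: |R|=0.19796 <1
  x=-1.092: |R|=0.01551 <1
  x=-1.069: |R|=0.03424 <1
  x=-3.018: |R|=1.31833 >1
  x=-2.821: |R|=1.20030 >1
Stable set (-2.5000, 0).

z∈(-2.5000,0).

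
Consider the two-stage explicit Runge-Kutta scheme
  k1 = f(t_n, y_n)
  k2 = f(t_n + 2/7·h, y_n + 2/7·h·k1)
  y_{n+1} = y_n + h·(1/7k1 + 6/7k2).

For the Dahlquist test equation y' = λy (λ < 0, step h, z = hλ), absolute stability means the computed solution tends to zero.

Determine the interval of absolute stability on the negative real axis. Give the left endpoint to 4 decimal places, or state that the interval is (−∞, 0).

Set f=λy, z=hλ:
  k1=λy_n ⇒ h·k1=z·y_n;  k2=λ(1+2/7z)y_n ⇒ h·k2=z(1+2/7z)y_n
  y_{n+1}/y_n = 1 + 1/7z + 6/7z(1+2/7z) = 1 + z + 12/49z²
  Hence R(z) = 1 + z + 12/49z².

Solve |R(x)|<1 on ℝ⁻.
x=-1.41: |R|=0.0769
R=1: x+12/49x²=0 ⇒ x=−49/12=-4.0833; min R=1−1/(4·12/49)=-0.0208>−1
Confirm numerically:
  x=-3.973: |R|=0.89265 <1
  x=-3.846: |R|=0.77646 <1
  x=-2.365: |R|=0.00477 <1
  x=-4.596: |R|=1.57703 >1
  x=-4.365: |R|=1.30110 >1
So |R|<1 on (-4.0833, 0).

z∈(-4.0833,0).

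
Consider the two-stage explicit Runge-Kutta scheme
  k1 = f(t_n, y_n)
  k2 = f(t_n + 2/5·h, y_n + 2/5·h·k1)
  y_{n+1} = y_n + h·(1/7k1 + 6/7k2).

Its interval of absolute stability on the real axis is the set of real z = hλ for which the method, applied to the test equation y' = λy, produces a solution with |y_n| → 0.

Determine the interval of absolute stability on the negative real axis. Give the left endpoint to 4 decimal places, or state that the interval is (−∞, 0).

z∈(-2.9167,0).

With y'=λy (z=hλ):
  k1=λy_n ⇒ h·k1=z·y_n;  k2=λ(1+2/5z)y_n ⇒ h·k2=z(1+2/5z)y_n
  y_{n+1}/y_n = 1 + 1/7z + 6/7z(1+2/5z) = 1 + z + 12/35z²
  R(z) = 1 + z + 12/35z².

Boundary: |R(x)|=1, x<0.
x=-0.43: |R|=0.6334
R=1: x+12/35x²=0 ⇒ x=−35/12=-2.9167; min R=1−1/(4·12/35)=0.2708>−1
Confirm numerically:
  x=-2.576: |R|=0.69912 <1
  x=-2.079: |R|=0.40291 <1
  x=-1.565: |R|=0.27473 <1
  x=-1.464: |R|=0.27084 <1
  x=-3.426: |R|=1.59828 >1
  x=-3.365: |R|=1.51725 >1
  x=-3.218: |R|=1.33247 >1
Interval (-2.9167, 0).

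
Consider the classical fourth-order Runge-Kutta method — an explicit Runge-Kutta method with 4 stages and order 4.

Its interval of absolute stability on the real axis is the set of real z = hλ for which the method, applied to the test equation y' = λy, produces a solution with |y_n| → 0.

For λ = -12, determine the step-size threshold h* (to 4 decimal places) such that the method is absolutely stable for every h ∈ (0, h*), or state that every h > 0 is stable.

(-2.7853,0); λ=-12 ⇒ h* = 0.2321.

Test eqn y'=λy, z=hλ:
  order 4, 4-stage ⇒ R(z)=1+z+z^2/2+z^3/6+z^4/24
  (e.g. R(-1.48)=0.27481, |R|=0.27481)

Boundary: |R(x)|=1, x<0.
x=-1.48: |R|=0.2748
|R(-3.13)|=1.6569 |R(-2)|=0.3333 |R(-1.57)|=0.2706
Bisect:
  x_lo=-3.4746 |R|=2.6434  x_hi=-0.1178 |R|=0.8889
  mid=-1.79619 |R|=0.28483 →hi
  mid=-2.63538 |R|=0.79653 →hi
  mid=-3.05498 |R|=1.48880 →lo
  mid=-2.84518 |R|=1.09411 →lo
  mid=-2.74028 |R|=0.93423 →hi
  mid=-2.79273 |R|=1.01127 →lo
  mid=-2.76651 |R|=0.97205 →hi
  mid=-2.77962 |R|=0.99148 →hi
  mid=-2.78618 |R|=1.00133 →lo
  ...
  [-2.78536,-2.78515] ⇒ x*=-2.7853
So |R|<1 on (-2.7853, 0).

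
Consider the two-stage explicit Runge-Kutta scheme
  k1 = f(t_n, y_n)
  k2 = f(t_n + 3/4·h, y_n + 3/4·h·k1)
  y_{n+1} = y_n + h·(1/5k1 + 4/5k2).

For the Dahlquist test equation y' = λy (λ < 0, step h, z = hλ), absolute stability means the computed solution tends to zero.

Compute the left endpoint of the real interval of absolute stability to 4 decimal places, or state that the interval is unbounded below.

Set f=λy, z=hλ:
  k1=λy_n ⇒ h·k1=z·y_n;  k2=λ(1+3/4z)y_n ⇒ h·k2=z(1+3/4z)y_n
  y_{n+1}/y_n = 1 + 1/5z + 4/5z(1+3/4z) = 1 + z + 3/5z²
  R(z) = 1 + z + 3/5z².

Find x<0 with |R(x)|<1.
x=-1.28: |R|=0.7030
R=1: x+3/5x²=0 ⇒ x=−5/3=-1.6667; min R=1−1/(4·3/5)=0.5833>−1
Confirm numerically:
  x=-1.504: |R|=0.85321 <1
  x=-1.448: |R|=0.81002 <1
  x=-0.882: |R|=0.58475 <1
  x=-0.738: |R|=0.58879 <1
  x=-2.151: |R|=1.62508 >1
  x=-2.140: |R|=1.60776 >1
  x=-1.797: |R|=1.14053 >1
Interval (-1.6667, 0).

left endpoint -1.6667.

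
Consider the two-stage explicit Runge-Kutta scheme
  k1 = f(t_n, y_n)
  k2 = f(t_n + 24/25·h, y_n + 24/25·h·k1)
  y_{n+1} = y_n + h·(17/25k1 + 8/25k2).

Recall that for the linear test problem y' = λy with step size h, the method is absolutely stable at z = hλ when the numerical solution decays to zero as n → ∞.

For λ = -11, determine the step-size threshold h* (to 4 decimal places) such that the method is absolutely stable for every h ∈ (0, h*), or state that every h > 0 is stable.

(-3.2552,0); λ=-11 ⇒ h* = (625/192)/11 = 0.2959.

Test eqn y'=λy, z=hλ:
  k1=λy_n ⇒ h·k1=z·y_n;  k2=λ(1+24/25z)y_n ⇒ h·k2=z(1+24/25z)y_n
  y_{n+1}/y_n = 1 + 17/25z + 8/25z(1+24/25z) = 1 + z + 192/625z²
  R(z) = 1 + z + 192/625z².

Solve |R(x)|<1 on ℝ⁻.
x=-1.52: |R|=0.1898
R=1: x+192/625x²=0 ⇒ x=−625/192=-3.2552; min R=1−1/(4·192/625)=0.1862>−1
Confirm numerically:
  x=-2.965: |R|=0.73566 <1
  x=-2.308: |R|=0.32841 <1
  x=-1.816: |R|=0.19710 <1
  x=-1.590: |R|=0.18663 <1
  x=-3.569: |R|=1.34404 >1
  x=-3.561: |R|=1.33452 >1
Interval (-3.2552, 0).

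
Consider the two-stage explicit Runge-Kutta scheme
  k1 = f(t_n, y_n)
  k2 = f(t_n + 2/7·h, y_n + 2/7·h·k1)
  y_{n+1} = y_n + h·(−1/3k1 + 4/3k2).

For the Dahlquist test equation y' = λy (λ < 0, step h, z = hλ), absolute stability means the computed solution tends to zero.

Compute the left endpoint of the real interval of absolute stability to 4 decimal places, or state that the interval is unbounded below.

left endpoint -2.6250.

Test eqn y'=λy, z=hλ:
  k1=λy_n ⇒ h·k1=z·y_n;  k2=λ(1+2/7z)y_n ⇒ h·k2=z(1+2/7z)y_n
  y_{n+1}/y_n = 1 − 1/3z + 4/3z(1+2/7z) = 1 + z + 8/21z²
  R(z) = 1 + z + 8/21z².

Boundary: |R(x)|=1, x<0.
x=-0.96: |R|=0.3911
R=1: x+8/21x²=0 ⇒ x=−21/8=-2.6250; min R=1−1/(4·8/21)=0.3438>−1
Confirm numerically:
  x=-1.749: |R|=0.41633 <1
  x=-1.690: |R|=0.39804 <1
  x=-1.068: |R|=0.36652 <1
  x=-3.098: |R|=1.55823 >1
  x=-2.661: |R|=1.03649 >1
So |R|<1 on (-2.6250, 0).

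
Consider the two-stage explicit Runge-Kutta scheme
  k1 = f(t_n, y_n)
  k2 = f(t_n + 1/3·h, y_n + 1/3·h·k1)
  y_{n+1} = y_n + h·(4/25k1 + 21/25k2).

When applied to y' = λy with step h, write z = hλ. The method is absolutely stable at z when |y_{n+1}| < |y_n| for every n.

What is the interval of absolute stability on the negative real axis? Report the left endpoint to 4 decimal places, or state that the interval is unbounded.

On y'=λy, z=hλ:
  k1=λy_n ⇒ h·k1=z·y_n;  k2=λ(1+1/3z)y_n ⇒ h·k2=z(1+1/3z)y_n
  y_{n+1}/y_n = 1 + 4/25z + 21/25z(1+1/3z) = 1 + z + 7/25z²
  ⇒ R(z) = 1 + z + 7/25z².

Solve |R(x)|<1 on ℝ⁻.
x=-0.75: |R|=0.4075
R=1: x+7/25x²=0 ⇒ x=−25/7=-3.5714; min R=1−1/(4·7/25)=0.1071>−1
Confirm numerically:
  x=-2.357: |R|=0.19853 <1
  x=-1.904: |R|=0.11106 <1
  x=-1.847: |R|=0.10819 <1
  x=-1.491: |R|=0.13146 <1
  x=-4.023: |R|=1.50867 >1
  x=-3.970: |R|=1.44305 >1
  x=-3.732: |R|=1.16779 >1
Stable set (-3.5714, 0).

z∈(-3.5714,0).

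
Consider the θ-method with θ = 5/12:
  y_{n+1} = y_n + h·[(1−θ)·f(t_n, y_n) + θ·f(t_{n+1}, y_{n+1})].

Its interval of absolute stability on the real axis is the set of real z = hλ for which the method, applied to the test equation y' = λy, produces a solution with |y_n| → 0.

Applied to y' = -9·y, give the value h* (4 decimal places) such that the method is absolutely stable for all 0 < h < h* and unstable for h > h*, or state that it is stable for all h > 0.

(-12.0000,0); λ=-9 ⇒ h* = (12)/9 = 1.3333.

Test eqn y'=λy, z=hλ:
  y_{n+1} = y_n + z·[7/12·y_n + 5/12·y_{n+1}] ⇒ (1 − 5/12z)y_{n+1} = (1 + 7/12z)y_n
  so R(z) = (1 + 7/12z)/(1 − 5/12z).

Solve |R(x)|<1 on ℝ⁻.
x=-1.25: |R|=0.1781
R=−1: 1+7/12x = −1+5/12x ⇒ -1/6x=2 ⇒ x=2/(-1/6)=-12.0000
Confirm numerically:
  x=-10.798: |R|=0.96357 <1
  x=-8.999: |R|=0.89469 <1
  x=-6.329: |R|=0.74013 <1
  x=-5.139: |R|=0.63597 <1
  x=-12.503: |R|=1.01350 >1
  x=-12.348: |R|=1.00944 >1
Stable set (-12.0000, 0).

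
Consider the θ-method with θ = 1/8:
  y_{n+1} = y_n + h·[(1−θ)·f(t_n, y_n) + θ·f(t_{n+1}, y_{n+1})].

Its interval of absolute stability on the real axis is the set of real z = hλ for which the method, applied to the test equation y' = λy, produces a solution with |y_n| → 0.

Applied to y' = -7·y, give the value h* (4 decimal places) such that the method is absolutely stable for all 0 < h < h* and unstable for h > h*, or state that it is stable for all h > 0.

(-2.6667,0); λ=-7 ⇒ h* = (8/3)/7 = 0.3810.

Test eqn y'=λy, z=hλ:
  y_{n+1} = y_n + z·[7/8·y_n + 1/8·y_{n+1}] ⇒ (1 − 1/8z)y_{n+1} = (1 + 7/8z)y_n
  R(z) = (1 + 7/8z)/(1 − 1/8z).

Need |R(x)|<1, x<0.
x=-1.3: |R|=0.1183
R=−1: 1+7/8x = −1+1/8x ⇒ -3/4x=2 ⇒ x=2/(-3/4)=-2.6667
Confirm numerically:
  x=-2.225: |R|=0.74083 <1
  x=-2.121: |R|=0.67651 <1
  x=-1.199: |R|=0.04272 <1
  x=-2.966: |R|=1.16378 >1
  x=-2.882: |R|=1.11873 >1
So |R|<1 on (-2.6667, 0).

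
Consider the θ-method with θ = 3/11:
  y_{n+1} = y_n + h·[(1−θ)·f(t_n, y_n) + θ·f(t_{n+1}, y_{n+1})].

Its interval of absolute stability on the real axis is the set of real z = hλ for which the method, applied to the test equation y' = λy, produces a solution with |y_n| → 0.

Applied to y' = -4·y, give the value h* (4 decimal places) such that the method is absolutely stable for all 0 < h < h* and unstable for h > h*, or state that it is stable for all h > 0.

On y'=λy, z=hλ:
  y_{n+1} = y_n + z·[8/11·y_n + 3/11·y_{n+1}] ⇒ (1 − 3/11z)y_{n+1} = (1 + 8/11z)y_n
  R(z) = (1 + 8/11z)/(1 − 3/11z).

Find x<0 with |R(x)|<1.
x=-1.75: |R|=0.1846
R=−1: 1+8/11x = −1+3/11x ⇒ -5/11x=2 ⇒ x=2/(-5/11)=-4.4000
Confirm numerically:
  x=-4.180: |R|=0.95327 <1
  x=-3.869: |R|=0.88256 <1
  x=-3.301: |R|=0.73712 <1
  x=-4.890: |R|=1.09544 >1
  x=-4.711: |R|=1.06187 >1
  x=-4.489: |R|=1.01819 >1
So |R|<1 on (-4.4000, 0).

(-4.4000,0); λ=-4 ⇒ h* = (22/5)/4 = 1.1000.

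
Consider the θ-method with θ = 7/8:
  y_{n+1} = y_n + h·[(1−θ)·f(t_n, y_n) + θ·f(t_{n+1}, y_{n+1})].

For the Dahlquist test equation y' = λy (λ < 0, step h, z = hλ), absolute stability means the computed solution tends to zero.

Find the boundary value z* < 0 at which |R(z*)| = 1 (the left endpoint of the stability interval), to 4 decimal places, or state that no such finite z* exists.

(−∞, 0) — no finite endpoint.

Test eqn y'=λy, z=hλ:
  y_{n+1} = y_n + z·[1/8·y_n + 7/8·y_{n+1}] ⇒ (1 − 7/8z)y_{n+1} = (1 + 1/8z)y_n
  R(z) = (1 + 1/8z)/(1 − 7/8z).

Need |R(x)|<1, x<0.
x=-1.09: |R|=0.4421
x=-2: |R|=0.2727
x=-10: |R|=0.0256
x=-100: |R|=0.1299
θ=7/8≥1/2 ⇒ |1+1/8x|<|1−7/8x| ∀x<0 ⇒ interval (−∞,0).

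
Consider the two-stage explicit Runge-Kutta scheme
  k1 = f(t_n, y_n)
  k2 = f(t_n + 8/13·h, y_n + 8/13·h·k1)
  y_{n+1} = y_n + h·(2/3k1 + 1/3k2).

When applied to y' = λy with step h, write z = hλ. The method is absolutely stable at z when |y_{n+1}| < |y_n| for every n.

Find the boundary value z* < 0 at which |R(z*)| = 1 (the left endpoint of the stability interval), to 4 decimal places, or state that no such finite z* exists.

With y'=λy (z=hλ):
  k1=λy_n ⇒ h·k1=z·y_n;  k2=λ(1+8/13z)y_n ⇒ h·k2=z(1+8/13z)y_n
  y_{n+1}/y_n = 1 + 2/3z + 1/3z(1+8/13z) = 1 + z + 8/39z²
  so R(z) = 1 + z + 8/39z².

Find x<0 with |R(x)|<1.
x=-1.69: |R|=0.1041
R=1: x+8/39x²=0 ⇒ x=−39/8=-4.8750; min R=1−1/(4·8/39)=-0.2188>−1
Confirm numerically:
  x=-3.623: |R|=0.06954 <1
  x=-3.429: |R|=0.01709 <1
  x=-3.134: |R|=0.11924 <1
  x=-5.203: |R|=1.35007 >1
  x=-5.106: |R|=1.24195 >1
Interval (-4.8750, 0).

z* = -4.8750.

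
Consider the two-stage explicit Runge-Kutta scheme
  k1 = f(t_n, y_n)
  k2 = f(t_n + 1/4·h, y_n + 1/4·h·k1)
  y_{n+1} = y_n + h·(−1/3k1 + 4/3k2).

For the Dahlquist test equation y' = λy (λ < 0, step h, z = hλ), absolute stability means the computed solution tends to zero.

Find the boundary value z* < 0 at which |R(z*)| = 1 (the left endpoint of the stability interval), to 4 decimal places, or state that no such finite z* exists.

z* = -3.0000.

Test eqn y'=λy, z=hλ:
  k1=λy_n ⇒ h·k1=z·y_n;  k2=λ(1+1/4z)y_n ⇒ h·k2=z(1+1/4z)y_n
  y_{n+1}/y_n = 1 − 1/3z + 4/3z(1+1/4z) = 1 + z + 1/3z²
  so R(z) = 1 + z + 1/3z².

Find x<0 with |R(x)|<1.
x=-0.32: |R|=0.7141
R=1: x+1/3x²=0 ⇒ x=−3=-3.0000; min R=1−1/(4·1/3)=0.2500>−1
Confirm numerically:
  x=-2.881: |R|=0.88572 <1
  x=-2.699: |R|=0.72920 <1
  x=-1.539: |R|=0.25051 <1
  x=-3.363: |R|=1.40692 >1
  x=-3.125: |R|=1.13021 >1
So |R|<1 on (-3.0000, 0).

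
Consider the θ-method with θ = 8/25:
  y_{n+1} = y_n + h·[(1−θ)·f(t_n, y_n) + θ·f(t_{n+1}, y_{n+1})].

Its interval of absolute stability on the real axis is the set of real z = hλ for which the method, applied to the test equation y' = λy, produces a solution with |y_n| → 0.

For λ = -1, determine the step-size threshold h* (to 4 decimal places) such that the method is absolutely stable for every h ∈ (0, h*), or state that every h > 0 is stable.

With y'=λy (z=hλ):
  y_{n+1} = y_n + z·[17/25·y_n + 8/25·y_{n+1}] ⇒ (1 − 8/25z)y_{n+1} = (1 + 17/25z)y_n
  Hence R(z) = (1 + 17/25z)/(1 − 8/25z).

Solve |R(x)|<1 on ℝ⁻.
x=-0.31: |R|=0.7180
R=−1: 1+17/25x = −1+8/25x ⇒ -9/25x=2 ⇒ x=2/(-9/25)=-5.5556
Confirm numerically:
  x=-4.818: |R|=0.89554 <1
  x=-4.243: |R|=0.79959 <1
  x=-2.319: |R|=0.33117 <1
  x=-2.250: |R|=0.30814 <1
  x=-6.012: |R|=1.05620 >1
  x=-5.930: |R|=1.04652 >1
So |R|<1 on (-5.5556, 0).

(-5.5556,0); λ=-1 ⇒ h* = (50/9)/1 = 5.5556.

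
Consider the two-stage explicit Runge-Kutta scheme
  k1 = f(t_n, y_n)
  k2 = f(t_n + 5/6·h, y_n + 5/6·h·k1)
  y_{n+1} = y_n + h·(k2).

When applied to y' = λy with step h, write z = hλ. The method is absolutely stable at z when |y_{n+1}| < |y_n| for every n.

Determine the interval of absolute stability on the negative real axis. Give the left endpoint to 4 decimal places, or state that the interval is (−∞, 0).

(-1.2000, 0).

Set f=λy, z=hλ:
  k1=λy_n ⇒ h·k1=z·y_n;  k2=λ(1+5/6z)y_n ⇒ h·k2=z(1+5/6z)y_n
  y_{n+1}/y_n = 1 + z(1+5/6z) = 1 + z + 5/6z²
  ⇒ R(z) = 1 + z + 5/6z².

Boundary: |R(x)|=1, x<0.
x=-0.61: |R|=0.7001
R=1: x+5/6x²=0 ⇒ x=−6/5=-1.2000; min R=1−1/(4·5/6)=0.7000>−1
Confirm numerically:
  x=-0.853: |R|=0.75334 <1
  x=-0.589: |R|=0.70010 <1
  x=-0.537: |R|=0.70331 <1
  x=-1.470: |R|=1.33075 >1
  x=-1.269: |R|=1.07297 >1
Interval (-1.2000, 0).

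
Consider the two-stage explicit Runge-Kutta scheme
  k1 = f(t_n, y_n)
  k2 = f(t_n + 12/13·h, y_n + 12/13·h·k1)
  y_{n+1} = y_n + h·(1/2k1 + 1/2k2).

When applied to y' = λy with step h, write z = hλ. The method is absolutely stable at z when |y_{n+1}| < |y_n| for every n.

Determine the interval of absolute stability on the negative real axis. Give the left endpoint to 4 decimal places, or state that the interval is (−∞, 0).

Test eqn y'=λy, z=hλ:
  k1=λy_n ⇒ h·k1=z·y_n;  k2=λ(1+12/13z)y_n ⇒ h·k2=z(1+12/13z)y_n
  y_{n+1}/y_n = 1 + 1/2z + 1/2z(1+12/13z) = 1 + z + 6/13z²
  so R(z) = 1 + z + 6/13z².

Need |R(x)|<1, x<0.
x=-1.59: |R|=0.5768
R=1: x+6/13x²=0 ⇒ x=−13/6=-2.1667; min R=1−1/(4·6/13)=0.4583>−1
Confirm numerically:
  x=-1.690: |R|=0.62820 <1
  x=-1.147: |R|=0.46020 <1
  x=-1.092: |R|=0.45837 <1
  x=-1.039: |R|=0.45924 <1
  x=-2.487: |R|=1.36769 >1
  x=-2.467: |R|=1.34196 >1
So |R|<1 on (-2.1667, 0).

z∈(-2.1667,0).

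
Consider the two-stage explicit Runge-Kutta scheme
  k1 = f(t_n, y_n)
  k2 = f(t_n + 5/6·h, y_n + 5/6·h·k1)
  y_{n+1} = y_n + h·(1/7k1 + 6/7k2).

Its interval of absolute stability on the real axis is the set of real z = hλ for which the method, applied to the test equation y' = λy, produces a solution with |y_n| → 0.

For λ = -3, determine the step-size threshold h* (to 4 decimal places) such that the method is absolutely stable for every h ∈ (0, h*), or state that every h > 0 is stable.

Set f=λy, z=hλ:
  k1=λy_n ⇒ h·k1=z·y_n;  k2=λ(1+5/6z)y_n ⇒ h·k2=z(1+5/6z)y_n
  y_{n+1}/y_n = 1 + 1/7z + 6/7z(1+5/6z) = 1 + z + 5/7z²
  ⇒ R(z) = 1 + z + 5/7z².

Need |R(x)|<1, x<0.
x=-1.54: |R|=1.1540
R=1: x+5/7x²=0 ⇒ x=−7/5=-1.4000; min R=1−1/(4·5/7)=0.6500>−1
Confirm numerically:
  x=-1.270: |R|=0.88207 <1
  x=-1.126: |R|=0.77963 <1
  x=-0.879: |R|=0.67289 <1
  x=-0.692: |R|=0.65005 <1
  x=-1.618: |R|=1.25195 >1
  x=-1.542: |R|=1.15640 >1
  x=-1.462: |R|=1.06475 >1
Stable set (-1.4000, 0).

(-1.4000,0); λ=-3 ⇒ h* = (7/5)/3 = 0.4667.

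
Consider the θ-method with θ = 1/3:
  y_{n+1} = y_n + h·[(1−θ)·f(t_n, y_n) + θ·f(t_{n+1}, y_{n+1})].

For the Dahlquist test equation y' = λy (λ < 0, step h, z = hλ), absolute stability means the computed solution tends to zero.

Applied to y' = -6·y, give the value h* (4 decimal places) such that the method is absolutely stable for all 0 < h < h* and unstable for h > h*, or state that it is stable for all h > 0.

On y'=λy, z=hλ:
  y_{n+1} = y_n + z·[2/3·y_n + 1/3·y_{n+1}] ⇒ (1 − 1/3z)y_{n+1} = (1 + 2/3z)y_n
  so R(z) = (1 + 2/3z)/(1 − 1/3z).

Need |R(x)|<1, x<0.
x=-1.09: |R|=0.2005
R=−1: 1+2/3x = −1+1/3x ⇒ -1/3x=2 ⇒ x=2/(-1/3)=-6.0000
Confirm numerically:
  x=-3.588: |R|=0.63388 <1
  x=-3.425: |R|=0.59922 <1
  x=-3.320: |R|=0.57595 <1
  x=-2.620: |R|=0.39858 <1
  x=-6.584: |R|=1.06093 >1
  x=-6.534: |R|=1.05601 >1
  x=-6.263: |R|=1.02839 >1
Stable set (-6.0000, 0).

(-6.0000,0); λ=-6 ⇒ h* = (6)/6 = 1.0000.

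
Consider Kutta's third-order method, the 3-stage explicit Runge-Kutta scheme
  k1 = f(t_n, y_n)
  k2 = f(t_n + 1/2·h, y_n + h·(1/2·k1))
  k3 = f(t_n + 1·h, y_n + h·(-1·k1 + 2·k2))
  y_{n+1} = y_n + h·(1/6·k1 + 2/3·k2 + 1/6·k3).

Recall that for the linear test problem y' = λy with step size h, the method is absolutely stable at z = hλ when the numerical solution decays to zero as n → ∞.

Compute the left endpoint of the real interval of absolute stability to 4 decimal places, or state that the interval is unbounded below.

left endpoint -2.5127.

On y'=λy, z=hλ:
  order 3, 3-stage ⇒ R(z)=1+z+z^2/2+z^3/6
  (e.g. R(-1.43)=0.10508, |R|=0.10508)

Boundary: |R(x)|=1, x<0.
x=-1.43: |R|=0.1051
|R(-1.78)|=0.1358 |R(-1.12)|=0.2730 |R(-0.74)|=0.4663
Bisect:
  x_lo=-3.2930 |R|=2.8225  x_hi=-0.2670 |R|=0.7655
  mid=-1.78000 |R|=0.13576 →hi
  mid=-2.53650 |R|=1.03948 →lo
  mid=-2.15825 |R|=0.50477 →hi
  mid=-2.34738 |R|=0.74803 →hi
  mid=-2.44194 |R|=0.88731 →hi
  mid=-2.48922 |R|=0.96173 →hi
  mid=-2.51286 |R|=1.00019 →lo
  mid=-2.50104 |R|=0.98085 →hi
  mid=-2.50695 |R|=0.99049 →hi
  ...
  [-2.51286,-2.51267] ⇒ x*=-2.5127
So |R|<1 on (-2.5127, 0).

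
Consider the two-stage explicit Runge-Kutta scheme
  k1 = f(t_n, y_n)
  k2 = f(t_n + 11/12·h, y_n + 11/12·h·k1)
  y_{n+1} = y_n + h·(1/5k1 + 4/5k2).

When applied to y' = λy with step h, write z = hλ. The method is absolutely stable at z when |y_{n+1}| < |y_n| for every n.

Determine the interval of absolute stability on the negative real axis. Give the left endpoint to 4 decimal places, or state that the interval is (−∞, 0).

z∈(-1.3636,0).

Set f=λy, z=hλ:
  k1=λy_n ⇒ h·k1=z·y_n;  k2=λ(1+11/12z)y_n ⇒ h·k2=z(1+11/12z)y_n
  y_{n+1}/y_n = 1 + 1/5z + 4/5z(1+11/12z) = 1 + z + 11/15z²
  R(z) = 1 + z + 11/15z².

Need |R(x)|<1, x<0.
x=-0.8: |R|=0.6693
R=1: x+11/15x²=0 ⇒ x=−15/11=-1.3636; min R=1−1/(4·11/15)=0.6591>−1
Confirm numerically:
  x=-1.206: |R|=0.86059 <1
  x=-1.151: |R|=0.82052 <1
  x=-0.658: |R|=0.65951 <1
  x=-1.896: |R|=1.74020 >1
  x=-1.754: |R|=1.50211 >1
  x=-1.610: |R|=1.29087 >1
So |R|<1 on (-1.3636, 0).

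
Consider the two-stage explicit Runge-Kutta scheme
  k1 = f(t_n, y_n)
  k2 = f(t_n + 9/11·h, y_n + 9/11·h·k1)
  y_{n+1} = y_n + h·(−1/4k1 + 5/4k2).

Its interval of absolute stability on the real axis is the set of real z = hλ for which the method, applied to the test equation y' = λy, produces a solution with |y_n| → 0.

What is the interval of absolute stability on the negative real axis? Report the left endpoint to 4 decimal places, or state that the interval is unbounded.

z∈(-0.9778,0).

With y'=λy (z=hλ):
  k1=λy_n ⇒ h·k1=z·y_n;  k2=λ(1+9/11z)y_n ⇒ h·k2=z(1+9/11z)y_n
  y_{n+1}/y_n = 1 − 1/4z + 5/4z(1+9/11z) = 1 + z + 45/44z²
  R(z) = 1 + z + 45/44z².

Find x<0 with |R(x)|<1.
x=-1.65: |R|=2.1344
R=1: x+45/44x²=0 ⇒ x=−44/45=-0.9778; min R=1−1/(4·45/44)=0.7556>−1
Confirm numerically:
  x=-0.589: |R|=0.76581 <1
  x=-0.480: |R|=0.75564 <1
  x=-0.457: |R|=0.75660 <1
  x=-1.520: |R|=1.84291 >1
  x=-1.362: |R|=1.53520 >1
Interval (-0.9778, 0).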